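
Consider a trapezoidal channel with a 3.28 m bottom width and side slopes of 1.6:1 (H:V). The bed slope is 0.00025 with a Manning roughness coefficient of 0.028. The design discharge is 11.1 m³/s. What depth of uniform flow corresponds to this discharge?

y_n = 2.31 m

Manning's equation rearranged: A R^(2/3) = nQ / (1·√S) = 0.028 × 11.1 / (√0.00025) = 19.66.
Trying y = 2.92 m: A R^(2/3) = 32.08 — over.
Trying y = 2.31 m: A R^(2/3) = 19.62 — ≈ 19.66.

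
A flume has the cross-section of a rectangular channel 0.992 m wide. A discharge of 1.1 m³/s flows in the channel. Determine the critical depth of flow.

y_c = 0.5 m

For a rectangular channel, critical depth y_c = (q²/g)^(1/3) where q = Q/b = 1.1/0.992 = 1.109 m²/s.
So y_c = (1.109²/9.81)^(1/3) = 0.5 m.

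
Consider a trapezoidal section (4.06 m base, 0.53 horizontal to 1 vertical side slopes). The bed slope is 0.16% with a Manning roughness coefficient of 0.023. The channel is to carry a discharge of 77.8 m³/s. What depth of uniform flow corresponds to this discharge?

Manning's equation rearranged: A R^(2/3) = nQ / (1·√S) = 0.023 × 77.8 / (√0.0016) = 44.73.
At y = 2.99 m: A R^(2/3) = 22.69 — short.
At y = 4.4 m: A R^(2/3) = 44.74 — ≈ 44.73.

y_n = 4.4 m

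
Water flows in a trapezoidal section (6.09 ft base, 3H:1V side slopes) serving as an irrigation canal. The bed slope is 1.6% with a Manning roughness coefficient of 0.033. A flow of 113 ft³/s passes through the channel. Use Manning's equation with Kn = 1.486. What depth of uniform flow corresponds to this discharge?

Manning's equation rearranged: A R^(2/3) = nQ / (1.486·√S) = 0.033 × 113 / (1.486 × √0.016) = 19.84.
At y = 1.89 ft: A R^(2/3) = 25.54 — over.
At y = 1.18 ft: A R^(2/3) = 10.1 — short.
At y = 1.67 ft: A R^(2/3) = 19.91 — matches.

y_n = 1.67 ft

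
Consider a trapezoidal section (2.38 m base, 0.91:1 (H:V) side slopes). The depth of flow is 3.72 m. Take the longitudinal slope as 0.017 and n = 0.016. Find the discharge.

Q = 251 m³/s

With bottom width b = 2.38 m and side slope z = 0.91: A = (b + zy)y = (2.38 + 0.91×3.72)×3.72 = 21.45 m²; P = b + 2y√(1+z²) = 2.38 + 2×3.72×1.352 = 12.44 m.
Hydraulic radius R = A/P = 21.45/12.44 = 1.724 m.
Manning's equation: Q = (1/n) A R^(2/3) S^(1/2) = (1/0.016) × 21.45 × 1.724^(2/3) × 0.017^(1/2) = 251 m³/s.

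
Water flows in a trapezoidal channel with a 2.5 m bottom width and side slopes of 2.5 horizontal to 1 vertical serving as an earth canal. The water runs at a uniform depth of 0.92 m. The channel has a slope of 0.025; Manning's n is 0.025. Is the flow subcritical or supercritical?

With bottom width b = 2.5 m and side slope z = 2.5: A = (b + zy)y = (2.5 + 2.5×0.92)×0.92 = 4.416 m²; P = b + 2y√(1+z²) = 2.5 + 2×0.92×2.693 = 7.454 m.
Hydraulic radius R = A/P = 4.416/7.454 = 0.5924 m.
V = (1/n) R^(2/3) √S = (1/0.025) × 0.5924^(2/3) × √0.025 = 4.461 m/s. Hydraulic depth D_h = A/T = 4.416/7.1 = 0.622 m.
Froude number Fr = V/√(g·D_h) = 4.461/√(9.81×0.622) = 1.81, which is greater than 1, so the flow is supercritical.

supercritical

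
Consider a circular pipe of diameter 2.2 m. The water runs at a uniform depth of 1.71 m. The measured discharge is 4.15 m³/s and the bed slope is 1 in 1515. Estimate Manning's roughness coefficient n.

For a circular section of diameter D = 2.2 m at depth y = 1.71 m, the central angle is θ = 2 arccos(1 − 2y/D) = 4.317 rad. Then A = (D²/8)(θ − sin θ) = 3.17 m² and P = Dθ/2 = 4.749 m.
Hydraulic radius R = A/P = 3.17/4.749 = 0.6676 m.
Rearranging Manning's equation: n = (1/Q) A R^(2/3) S^(1/2) = (1/4.15) × 3.17 × 0.6676^(2/3) × √0.0006601 = 0.015.

n = 0.015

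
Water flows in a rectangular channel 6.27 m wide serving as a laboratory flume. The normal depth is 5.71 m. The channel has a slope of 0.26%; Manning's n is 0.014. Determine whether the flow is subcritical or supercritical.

subcritical

Flow area A = b·y = 6.27 × 5.71 = 35.8 m². Wetted perimeter P = b + 2y = 6.27 + 2×5.71 = 17.69 m.
Hydraulic radius R = A/P = 35.8/17.69 = 2.024 m.
V = (1/n) R^(2/3) √S = (1/0.014) × 2.024^(2/3) × √0.0026 = 5.827 m/s. Hydraulic depth D_h = A/T = 35.8/6.27 = 5.71 m.
Froude number Fr = V/√(g·D_h) = 5.827/√(9.81×5.71) = 0.779, which is less than 1, so the flow is subcritical.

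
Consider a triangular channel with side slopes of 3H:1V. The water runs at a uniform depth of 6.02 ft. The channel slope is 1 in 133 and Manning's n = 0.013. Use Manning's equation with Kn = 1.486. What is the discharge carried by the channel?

Q = 2170 ft³/s

For a triangular section with side slope z = 3: A = zy² = 3×6.02² = 108.7 ft²; P = 2y√(1+z²) = 2×6.02×3.162 = 38.07 ft.
Hydraulic radius R = A/P = 108.7/38.07 = 2.856 ft.
Manning's equation: Q = (1.486/n) A R^(2/3) S^(1/2) = (1.486/0.013) × 108.7 × 2.856^(2/3) × 0.007519^(1/2) = 2170 ft³/s.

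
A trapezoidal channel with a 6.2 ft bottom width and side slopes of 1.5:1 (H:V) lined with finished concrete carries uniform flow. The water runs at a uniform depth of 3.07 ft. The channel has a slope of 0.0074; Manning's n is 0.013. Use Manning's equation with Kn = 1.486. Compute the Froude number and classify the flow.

supercritical

With bottom width b = 6.2 ft and side slope z = 1.5: A = (b + zy)y = (6.2 + 1.5×3.07)×3.07 = 33.17 ft²; P = b + 2y√(1+z²) = 6.2 + 2×3.07×1.803 = 17.27 ft.
Hydraulic radius R = A/P = 33.17/17.27 = 1.921 ft.
V = (1.486/n) R^(2/3) √S = (1.486/0.013) × 1.921^(2/3) × √0.0074 = 15.19 ft/s. Hydraulic depth D_h = A/T = 33.17/15.41 = 2.153 ft.
Froude number Fr = V/√(g·D_h) = 15.19/√(32.2×2.153) = 1.83, which is greater than 1, so the flow is supercritical.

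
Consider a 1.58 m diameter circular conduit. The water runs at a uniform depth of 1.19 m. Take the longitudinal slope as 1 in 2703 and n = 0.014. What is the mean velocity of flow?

V = 0.839 m/s

For a circular section of diameter D = 1.58 m at depth y = 1.19 m, the central angle is θ = 2 arccos(1 − 2y/D) = 4.203 rad. Then A = (D²/8)(θ − sin θ) = 1.584 m² and P = Dθ/2 = 3.321 m.
Hydraulic radius R = A/P = 1.584/3.321 = 0.4771 m.
From Manning's equation, V = (1/n) R^(2/3) S^(1/2) = (1/0.014) × 0.4771^(2/3) × 0.00037^(1/2) = 0.839 m/s.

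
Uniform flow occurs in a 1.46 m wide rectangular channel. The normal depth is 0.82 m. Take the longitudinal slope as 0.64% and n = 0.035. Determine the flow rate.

Flow area A = b·y = 1.46 × 0.82 = 1.197 m². Wetted perimeter P = b + 2y = 1.46 + 2×0.82 = 3.1 m.
Hydraulic radius R = A/P = 1.197/3.1 = 0.3862 m.
Manning's equation: Q = (1/n) A R^(2/3) S^(1/2) = (1/0.035) × 1.197 × 0.3862^(2/3) × 0.0064^(1/2) = 1.45 m³/s.

Q = 1.45 m³/s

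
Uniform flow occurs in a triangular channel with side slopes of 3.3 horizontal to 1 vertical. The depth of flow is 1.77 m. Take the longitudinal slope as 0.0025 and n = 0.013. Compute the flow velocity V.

V = 3.44 m/s

For a triangular section with side slope z = 3.3: A = zy² = 3.3×1.77² = 10.34 m²; P = 2y√(1+z²) = 2×1.77×3.448 = 12.21 m.
Hydraulic radius R = A/P = 10.34/12.21 = 0.847 m.
From Manning's equation, V = (1/n) R^(2/3) S^(1/2) = (1/0.013) × 0.847^(2/3) × 0.0025^(1/2) = 3.44 m/s.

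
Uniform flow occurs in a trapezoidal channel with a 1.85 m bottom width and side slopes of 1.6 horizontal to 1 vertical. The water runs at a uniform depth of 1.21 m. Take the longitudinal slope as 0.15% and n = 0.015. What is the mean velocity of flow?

With bottom width b = 1.85 m and side slope z = 1.6: A = (b + zy)y = (1.85 + 1.6×1.21)×1.21 = 4.581 m²; P = b + 2y√(1+z²) = 1.85 + 2×1.21×1.887 = 6.416 m.
Hydraulic radius R = A/P = 4.581/6.416 = 0.714 m.
From Manning's equation, V = (1/n) R^(2/3) S^(1/2) = (1/0.015) × 0.714^(2/3) × 0.0015^(1/2) = 2.06 m/s.

V = 2.06 m/s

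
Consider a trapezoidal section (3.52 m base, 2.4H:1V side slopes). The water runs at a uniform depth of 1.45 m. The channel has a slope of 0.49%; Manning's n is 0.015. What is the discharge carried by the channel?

With bottom width b = 3.52 m and side slope z = 2.4: A = (b + zy)y = (3.52 + 2.4×1.45)×1.45 = 10.15 m²; P = b + 2y√(1+z²) = 3.52 + 2×1.45×2.6 = 11.06 m.
Hydraulic radius R = A/P = 10.15/11.06 = 0.9177 m.
Manning's equation: Q = (1/n) A R^(2/3) S^(1/2) = (1/0.015) × 10.15 × 0.9177^(2/3) × 0.0049^(1/2) = 44.7 m³/s.

Q = 44.7 m³/s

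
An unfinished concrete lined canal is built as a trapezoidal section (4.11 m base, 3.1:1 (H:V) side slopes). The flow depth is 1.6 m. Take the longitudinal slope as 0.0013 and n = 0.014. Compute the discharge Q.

Q = 37.3 m³/s

With bottom width b = 4.11 m and side slope z = 3.1: A = (b + zy)y = (4.11 + 3.1×1.6)×1.6 = 14.51 m²; P = b + 2y√(1+z²) = 4.11 + 2×1.6×3.257 = 14.53 m.
Hydraulic radius R = A/P = 14.51/14.53 = 0.9985 m.
Manning's equation: Q = (1/n) A R^(2/3) S^(1/2) = (1/0.014) × 14.51 × 0.9985^(2/3) × 0.0013^(1/2) = 37.3 m³/s.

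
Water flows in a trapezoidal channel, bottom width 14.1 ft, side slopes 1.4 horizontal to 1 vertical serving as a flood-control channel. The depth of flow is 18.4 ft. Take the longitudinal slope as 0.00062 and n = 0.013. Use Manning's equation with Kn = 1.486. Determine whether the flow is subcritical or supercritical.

subcritical

With bottom width b = 14.1 ft and side slope z = 1.4: A = (b + zy)y = (14.1 + 1.4×18.4)×18.4 = 733.4 ft²; P = b + 2y√(1+z²) = 14.1 + 2×18.4×1.72 = 77.41 ft.
Hydraulic radius R = A/P = 733.4/77.41 = 9.474 ft.
V = (1.486/n) R^(2/3) √S = (1.486/0.013) × 9.474^(2/3) × √0.00062 = 12.74 ft/s. Hydraulic depth D_h = A/T = 733.4/65.62 = 11.18 ft.
Froude number Fr = V/√(g·D_h) = 12.74/√(32.2×11.18) = 0.672, which is less than 1, so the flow is subcritical.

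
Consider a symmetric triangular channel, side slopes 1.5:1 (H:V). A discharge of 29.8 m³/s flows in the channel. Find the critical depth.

y_c = 2.41 m

At critical depth, Q² T / (g A³) = 1, i.e. A³/T = Q²/g = 29.8²/9.81 = 90.52.
Trying y = 2.9 m: A³/T = 230.8 — over.
Trying y = 1.64 m: A³/T = 13.35 — short.
Trying y = 2.41 m: A³/T = 91.46 — matches.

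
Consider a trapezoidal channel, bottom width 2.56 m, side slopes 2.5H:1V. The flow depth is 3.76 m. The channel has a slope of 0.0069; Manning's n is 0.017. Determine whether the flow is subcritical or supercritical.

With bottom width b = 2.56 m and side slope z = 2.5: A = (b + zy)y = (2.56 + 2.5×3.76)×3.76 = 44.97 m²; P = b + 2y√(1+z²) = 2.56 + 2×3.76×2.693 = 22.81 m.
Hydraulic radius R = A/P = 44.97/22.81 = 1.972 m.
V = (1/n) R^(2/3) √S = (1/0.017) × 1.972^(2/3) × √0.0069 = 7.683 m/s. Hydraulic depth D_h = A/T = 44.97/21.36 = 2.105 m.
Froude number Fr = V/√(g·D_h) = 7.683/√(9.81×2.105) = 1.69, which is greater than 1, so the flow is supercritical.

supercritical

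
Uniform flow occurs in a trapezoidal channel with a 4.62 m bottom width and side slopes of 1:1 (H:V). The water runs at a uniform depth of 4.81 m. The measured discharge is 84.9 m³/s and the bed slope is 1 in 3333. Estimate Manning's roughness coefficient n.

With bottom width b = 4.62 m and side slope z = 1: A = (b + zy)y = (4.62 + 1×4.81)×4.81 = 45.36 m²; P = b + 2y√(1+z²) = 4.62 + 2×4.81×1.414 = 18.22 m.
Hydraulic radius R = A/P = 45.36/18.22 = 2.489 m.
Rearranging Manning's equation: n = (1/Q) A R^(2/3) S^(1/2) = (1/84.9) × 45.36 × 2.489^(2/3) × √0.0003 = 0.017.

n = 0.017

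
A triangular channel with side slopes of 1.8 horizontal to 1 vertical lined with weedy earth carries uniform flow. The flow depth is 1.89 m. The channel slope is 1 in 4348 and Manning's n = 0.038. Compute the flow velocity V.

For a triangular section with side slope z = 1.8: A = zy² = 1.8×1.89² = 6.43 m²; P = 2y√(1+z²) = 2×1.89×2.059 = 7.783 m.
Hydraulic radius R = A/P = 6.43/7.783 = 0.8261 m.
From Manning's equation, V = (1/n) R^(2/3) S^(1/2) = (1/0.038) × 0.8261^(2/3) × 0.00023^(1/2) = 0.351 m/s.

V = 0.351 m/s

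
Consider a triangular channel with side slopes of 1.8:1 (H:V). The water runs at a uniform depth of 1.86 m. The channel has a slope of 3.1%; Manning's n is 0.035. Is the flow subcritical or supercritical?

For a triangular section with side slope z = 1.8: A = zy² = 1.8×1.86² = 6.227 m²; P = 2y√(1+z²) = 2×1.86×2.059 = 7.66 m.
Hydraulic radius R = A/P = 6.227/7.66 = 0.813 m.
V = (1/n) R^(2/3) √S = (1/0.035) × 0.813^(2/3) × √0.031 = 4.382 m/s. Hydraulic depth D_h = A/T = 6.227/6.696 = 0.93 m.
Froude number Fr = V/√(g·D_h) = 4.382/√(9.81×0.93) = 1.45, which is greater than 1, so the flow is supercritical.

supercritical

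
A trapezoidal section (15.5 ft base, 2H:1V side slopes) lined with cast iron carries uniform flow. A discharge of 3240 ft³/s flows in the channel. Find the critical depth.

y_c = 7.93 ft

At critical depth, Q² T / (g A³) = 1, i.e. A³/T = Q²/g = 3240²/32.2 = 326000.
Try y = 5.87 ft: A³/T = 104900 — low.
Try y = 9.31 ft: A³/T = 607800 — high.
Try y = 7.93 ft: A³/T = 325700 — close enough.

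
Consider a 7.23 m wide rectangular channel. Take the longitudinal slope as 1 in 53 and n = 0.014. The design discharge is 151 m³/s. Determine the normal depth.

Manning's equation rearranged: A R^(2/3) = nQ / (1·√S) = 0.014 × 151 / (√0.01887) = 15.39.
Trying y = 1.47 m: A R^(2/3) = 10.94 — too small.
Trying y = 2.21 m: A R^(2/3) = 19.72 — too large.
Trying y = 1.86 m: A R^(2/3) = 15.42 — ≈ 15.39.

y_n = 1.86 m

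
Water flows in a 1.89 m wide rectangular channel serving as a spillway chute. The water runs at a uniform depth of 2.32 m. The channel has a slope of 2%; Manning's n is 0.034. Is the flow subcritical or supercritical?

subcritical

Flow area A = b·y = 1.89 × 2.32 = 4.385 m². Wetted perimeter P = b + 2y = 1.89 + 2×2.32 = 6.53 m.
Hydraulic radius R = A/P = 4.385/6.53 = 0.6715 m.
V = (1/n) R^(2/3) √S = (1/0.034) × 0.6715^(2/3) × √0.02 = 3.19 m/s. Hydraulic depth D_h = A/T = 4.385/1.89 = 2.32 m.
Froude number Fr = V/√(g·D_h) = 3.19/√(9.81×2.32) = 0.669, which is less than 1, so the flow is subcritical.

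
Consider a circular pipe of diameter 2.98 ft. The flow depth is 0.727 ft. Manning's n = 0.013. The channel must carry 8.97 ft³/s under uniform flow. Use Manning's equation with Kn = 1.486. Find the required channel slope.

For a circular section of diameter D = 2.98 ft at depth y = 0.727 ft, the central angle is θ = 2 arccos(1 − 2y/D) = 2.066 rad. Then A = (D²/8)(θ − sin θ) = 1.317 ft² and P = Dθ/2 = 3.079 ft.
Hydraulic radius R = A/P = 1.317/3.079 = 0.4278 ft.
From Manning's equation, S = [nQ / (1.486 A R^(2/3))]² = [0.013 × 8.97 / (1.486 × 1.317 × 0.4278^(2/3))]² = 0.011.

S = 0.011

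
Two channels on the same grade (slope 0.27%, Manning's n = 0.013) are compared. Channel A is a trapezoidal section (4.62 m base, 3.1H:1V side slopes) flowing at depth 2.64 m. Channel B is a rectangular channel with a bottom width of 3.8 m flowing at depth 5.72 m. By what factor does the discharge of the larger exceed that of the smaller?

Channel A: With bottom width b = 4.62 m and side slope z = 3.1: A = (b + zy)y = (4.62 + 3.1×2.64)×2.64 = 33.8 m²; P = b + 2y√(1+z²) = 4.62 + 2×2.64×3.257 = 21.82 m. Hydraulic radius R = A/P = 33.8/21.82 = 1.549 m. Q_A = (1/0.013)·33.8·1.549^(2/3)·√0.0027 = 180.9 m³/s.
Channel B: Flow area A = b·y = 3.8 × 5.72 = 21.74 m². Wetted perimeter P = b + 2y = 3.8 + 2×5.72 = 15.24 m. Hydraulic radius R = A/P = 21.74/15.24 = 1.426 m. Q_B = (1/0.013)·21.74·1.426^(2/3)·√0.0027 = 110.1 m³/s.
The larger discharge is 180.9 m³/s and the smaller is 110.1 m³/s; the ratio is 1.64.

1.64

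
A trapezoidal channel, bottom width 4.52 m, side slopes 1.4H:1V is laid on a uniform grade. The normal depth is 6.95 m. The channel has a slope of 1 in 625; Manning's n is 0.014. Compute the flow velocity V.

V = 6.57 m/s

With bottom width b = 4.52 m and side slope z = 1.4: A = (b + zy)y = (4.52 + 1.4×6.95)×6.95 = 99.04 m²; P = b + 2y√(1+z²) = 4.52 + 2×6.95×1.72 = 28.43 m.
Hydraulic radius R = A/P = 99.04/28.43 = 3.483 m.
From Manning's equation, V = (1/n) R^(2/3) S^(1/2) = (1/0.014) × 3.483^(2/3) × 0.0016^(1/2) = 6.57 m/s.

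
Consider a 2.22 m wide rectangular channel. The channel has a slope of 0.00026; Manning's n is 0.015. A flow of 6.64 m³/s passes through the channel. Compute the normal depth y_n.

y_n = 3.17 m

Manning's equation rearranged: A R^(2/3) = nQ / (1·√S) = 0.015 × 6.64 / (√0.00026) = 6.177.
Trying y = 2.67 m: A R^(2/3) = 5.04 — low.
Trying y = 3.17 m: A R^(2/3) = 6.176 — ≈ 6.177.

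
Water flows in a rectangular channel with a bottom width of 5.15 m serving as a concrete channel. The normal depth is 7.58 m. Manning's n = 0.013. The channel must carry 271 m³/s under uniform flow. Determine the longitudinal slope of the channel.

S = 0.00341

Flow area A = b·y = 5.15 × 7.58 = 39.04 m². Wetted perimeter P = b + 2y = 5.15 + 2×7.58 = 20.31 m.
Hydraulic radius R = A/P = 39.04/20.31 = 1.922 m.
From Manning's equation, S = [nQ / (1 A R^(2/3))]² = [0.013 × 271 / (1 × 39.04 × 1.922^(2/3))]² = 0.00341.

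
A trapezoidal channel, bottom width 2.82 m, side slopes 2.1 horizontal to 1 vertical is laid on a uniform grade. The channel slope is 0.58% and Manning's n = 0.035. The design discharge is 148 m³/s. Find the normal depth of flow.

y_n = 3.87 m

Manning's equation rearranged: A R^(2/3) = nQ / (1·√S) = 0.035 × 148 / (√0.0058) = 68.02.
Trying y = 3.27 m: A R^(2/3) = 46.12 — too small.
Trying y = 3.87 m: A R^(2/3) = 68.02 — ≈ 68.02.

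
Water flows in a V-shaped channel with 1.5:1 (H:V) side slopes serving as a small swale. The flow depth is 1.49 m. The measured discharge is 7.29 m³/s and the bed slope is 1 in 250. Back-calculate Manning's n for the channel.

For a triangular section with side slope z = 1.5: A = zy² = 1.5×1.49² = 3.33 m²; P = 2y√(1+z²) = 2×1.49×1.803 = 5.372 m.
Hydraulic radius R = A/P = 3.33/5.372 = 0.6199 m.
Rearranging Manning's equation: n = (1/Q) A R^(2/3) S^(1/2) = (1/7.29) × 3.33 × 0.6199^(2/3) × √0.004 = 0.021.

n = 0.021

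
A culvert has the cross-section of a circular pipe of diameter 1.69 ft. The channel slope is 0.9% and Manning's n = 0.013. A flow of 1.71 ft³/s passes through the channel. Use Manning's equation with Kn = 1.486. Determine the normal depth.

y_n = 0.403 ft

Manning's equation rearranged: A R^(2/3) = nQ / (1.486·√S) = 0.013 × 1.71 / (1.486 × √0.009) = 0.1577.
Trying y = 0.348 ft: A R^(2/3) = 0.1173 — short.
Trying y = 0.506 ft: A R^(2/3) = 0.2464 — over.
Trying y = 0.403 ft: A R^(2/3) = 0.1575 — ≈ 0.1577.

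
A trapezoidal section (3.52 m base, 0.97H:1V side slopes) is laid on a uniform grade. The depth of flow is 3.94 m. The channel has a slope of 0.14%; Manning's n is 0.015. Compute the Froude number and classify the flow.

With bottom width b = 3.52 m and side slope z = 0.97: A = (b + zy)y = (3.52 + 0.97×3.94)×3.94 = 28.93 m²; P = b + 2y√(1+z²) = 3.52 + 2×3.94×1.393 = 14.5 m.
Hydraulic radius R = A/P = 28.93/14.5 = 1.995 m.
V = (1/n) R^(2/3) √S = (1/0.015) × 1.995^(2/3) × √0.0014 = 3.953 m/s. Hydraulic depth D_h = A/T = 28.93/11.16 = 2.591 m.
Froude number Fr = V/√(g·D_h) = 3.953/√(9.81×2.591) = 0.784, which is less than 1, so the flow is subcritical.

subcritical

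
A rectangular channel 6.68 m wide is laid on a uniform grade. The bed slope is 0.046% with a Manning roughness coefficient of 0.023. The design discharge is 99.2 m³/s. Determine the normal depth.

Manning's equation rearranged: A R^(2/3) = nQ / (1·√S) = 0.023 × 99.2 / (√0.00046) = 106.4.
Try y = 10.6 m: A R^(2/3) = 131.8 — too large.
Try y = 6.64 m: A R^(2/3) = 75.53 — too small.
Try y = 8.83 m: A R^(2/3) = 106.4 — close enough.

y_n = 8.83 m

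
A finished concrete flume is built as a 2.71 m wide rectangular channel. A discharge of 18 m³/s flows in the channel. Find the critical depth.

For a rectangular channel, critical depth y_c = (q²/g)^(1/3) where q = Q/b = 18/2.71 = 6.642 m²/s.
So y_c = (6.642²/9.81)^(1/3) = 1.65 m.

y_c = 1.65 m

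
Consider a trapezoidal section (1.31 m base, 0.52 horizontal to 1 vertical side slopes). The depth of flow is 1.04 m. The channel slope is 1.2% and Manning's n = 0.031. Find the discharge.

Q = 4.44 m³/s

With bottom width b = 1.31 m and side slope z = 0.52: A = (b + zy)y = (1.31 + 0.52×1.04)×1.04 = 1.925 m²; P = b + 2y√(1+z²) = 1.31 + 2×1.04×1.127 = 3.654 m.
Hydraulic radius R = A/P = 1.925/3.654 = 0.5267 m.
Manning's equation: Q = (1/n) A R^(2/3) S^(1/2) = (1/0.031) × 1.925 × 0.5267^(2/3) × 0.012^(1/2) = 4.44 m³/s.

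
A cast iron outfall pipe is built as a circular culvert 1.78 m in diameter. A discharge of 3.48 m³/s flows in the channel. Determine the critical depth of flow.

y_c = 0.921 m

At critical depth, Q² T / (g A³) = 1, i.e. A³/T = Q²/g = 3.48²/9.81 = 1.234.
At y = 1.14 m: A³/T = 2.792 — too large.
At y = 0.921 m: A³/T = 1.233 — matches.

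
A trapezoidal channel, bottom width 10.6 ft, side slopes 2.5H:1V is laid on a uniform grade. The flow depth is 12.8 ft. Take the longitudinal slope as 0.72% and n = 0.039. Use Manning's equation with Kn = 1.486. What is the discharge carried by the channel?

With bottom width b = 10.6 ft and side slope z = 2.5: A = (b + zy)y = (10.6 + 2.5×12.8)×12.8 = 545.3 ft²; P = b + 2y√(1+z²) = 10.6 + 2×12.8×2.693 = 79.53 ft.
Hydraulic radius R = A/P = 545.3/79.53 = 6.856 ft.
Manning's equation: Q = (1.486/n) A R^(2/3) S^(1/2) = (1.486/0.039) × 545.3 × 6.856^(2/3) × 0.0072^(1/2) = 6360 ft³/s.

Q = 6360 ft³/s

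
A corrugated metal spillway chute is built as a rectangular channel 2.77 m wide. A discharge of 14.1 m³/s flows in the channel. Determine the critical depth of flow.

y_c = 1.38 m

For a rectangular channel, critical depth y_c = (q²/g)^(1/3) where q = Q/b = 14.1/2.77 = 5.09 m²/s.
So y_c = (5.09²/9.81)^(1/3) = 1.38 m.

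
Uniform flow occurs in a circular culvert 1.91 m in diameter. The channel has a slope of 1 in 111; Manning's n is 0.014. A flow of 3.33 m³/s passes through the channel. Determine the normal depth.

y_n = 0.692 m

Manning's equation rearranged: A R^(2/3) = nQ / (1·√S) = 0.014 × 3.33 / (√0.009009) = 0.4912.
At y = 0.617 m: A R^(2/3) = 0.3952 — short.
At y = 0.802 m: A R^(2/3) = 0.6443 — over.
At y = 0.692 m: A R^(2/3) = 0.4911 — close enough.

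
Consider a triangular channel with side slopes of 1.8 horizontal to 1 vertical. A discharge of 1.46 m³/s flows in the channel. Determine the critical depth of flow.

At critical depth, Q² T / (g A³) = 1, i.e. A³/T = Q²/g = 1.46²/9.81 = 0.2173.
Trying y = 0.853 m: A³/T = 0.7316 — too large.
Trying y = 0.471 m: A³/T = 0.03755 — too small.
Trying y = 0.669 m: A³/T = 0.2171 — ≈ 0.2173.

y_c = 0.669 m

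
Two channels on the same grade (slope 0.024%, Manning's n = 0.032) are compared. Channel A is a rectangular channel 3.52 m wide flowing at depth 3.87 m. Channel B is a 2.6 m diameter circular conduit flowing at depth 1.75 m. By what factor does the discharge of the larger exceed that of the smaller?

4.89

Channel A: Flow area A = b·y = 3.52 × 3.87 = 13.62 m². Wetted perimeter P = b + 2y = 3.52 + 2×3.87 = 11.26 m. Hydraulic radius R = A/P = 13.62/11.26 = 1.21 m. Q_A = (1/0.032)·13.62·1.21^(2/3)·√0.00024 = 7.488 m³/s.
Channel B: For a circular section of diameter D = 2.6 m at depth y = 1.75 m, the central angle is θ = 2 arccos(1 − 2y/D) = 3.849 rad. Then A = (D²/8)(θ − sin θ) = 3.801 m² and P = Dθ/2 = 5.003 m. Hydraulic radius R = A/P = 3.801/5.003 = 0.7597 m. Q_B = (1/0.032)·3.801·0.7597^(2/3)·√0.00024 = 1.532 m³/s.
The larger discharge is 7.488 m³/s and the smaller is 1.532 m³/s; the ratio is 4.89.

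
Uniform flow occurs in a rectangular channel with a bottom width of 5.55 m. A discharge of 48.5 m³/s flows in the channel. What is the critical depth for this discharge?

For a rectangular channel, critical depth y_c = (q²/g)^(1/3) where q = Q/b = 48.5/5.55 = 8.739 m²/s.
So y_c = (8.739²/9.81)^(1/3) = 1.98 m.

y_c = 1.98 m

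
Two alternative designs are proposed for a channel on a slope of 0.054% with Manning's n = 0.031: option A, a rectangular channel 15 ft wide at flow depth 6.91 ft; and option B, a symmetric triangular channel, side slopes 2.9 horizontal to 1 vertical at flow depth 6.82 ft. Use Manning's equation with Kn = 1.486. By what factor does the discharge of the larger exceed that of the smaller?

1.21

Channel A: Flow area A = b·y = 15 × 6.91 = 103.7 ft². Wetted perimeter P = b + 2y = 15 + 2×6.91 = 28.82 ft. Hydraulic radius R = A/P = 103.7/28.82 = 3.596 ft. Q_A = (1.486/0.031)·103.7·3.596^(2/3)·√0.00054 = 271 ft³/s.
Channel B: For a triangular section with side slope z = 2.9: A = zy² = 2.9×6.82² = 134.9 ft²; P = 2y√(1+z²) = 2×6.82×3.068 = 41.84 ft. Hydraulic radius R = A/P = 134.9/41.84 = 3.224 ft. Q_B = (1.486/0.031)·134.9·3.224^(2/3)·√0.00054 = 327.9 ft³/s.
The larger discharge is 327.9 ft³/s and the smaller is 271 ft³/s; the ratio is 1.21.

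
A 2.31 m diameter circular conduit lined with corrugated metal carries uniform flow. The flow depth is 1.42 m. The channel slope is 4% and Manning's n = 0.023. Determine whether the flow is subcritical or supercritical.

supercritical

For a circular section of diameter D = 2.31 m at depth y = 1.42 m, the central angle is θ = 2 arccos(1 − 2y/D) = 3.605 rad. Then A = (D²/8)(θ − sin θ) = 2.702 m² and P = Dθ/2 = 4.163 m.
Hydraulic radius R = A/P = 2.702/4.163 = 0.6491 m.
V = (1/n) R^(2/3) √S = (1/0.023) × 0.6491^(2/3) × √0.04 = 6.519 m/s. Hydraulic depth D_h = A/T = 2.702/2.248 = 1.202 m.
Froude number Fr = V/√(g·D_h) = 6.519/√(9.81×1.202) = 1.9, which is greater than 1, so the flow is supercritical.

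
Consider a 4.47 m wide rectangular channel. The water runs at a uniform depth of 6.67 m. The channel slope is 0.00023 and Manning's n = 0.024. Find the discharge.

Q = 26.6 m³/s

Flow area A = b·y = 4.47 × 6.67 = 29.81 m². Wetted perimeter P = b + 2y = 4.47 + 2×6.67 = 17.81 m.
Hydraulic radius R = A/P = 29.81/17.81 = 1.674 m.
Manning's equation: Q = (1/n) A R^(2/3) S^(1/2) = (1/0.024) × 29.81 × 1.674^(2/3) × 0.00023^(1/2) = 26.6 m³/s.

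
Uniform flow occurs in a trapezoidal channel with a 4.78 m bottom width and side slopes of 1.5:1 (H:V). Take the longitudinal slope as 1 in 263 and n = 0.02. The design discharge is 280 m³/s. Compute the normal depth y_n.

y_n = 4.41 m

Manning's equation rearranged: A R^(2/3) = nQ / (1·√S) = 0.02 × 280 / (√0.003802) = 90.82.
Try y = 4.93 m: A R^(2/3) = 115.3 — high.
Try y = 3.12 m: A R^(2/3) = 44.34 — low.
Try y = 4.41 m: A R^(2/3) = 90.83 — close enough.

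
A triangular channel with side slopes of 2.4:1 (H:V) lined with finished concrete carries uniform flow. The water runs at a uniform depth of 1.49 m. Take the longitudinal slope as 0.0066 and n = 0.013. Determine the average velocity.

For a triangular section with side slope z = 2.4: A = zy² = 2.4×1.49² = 5.328 m²; P = 2y√(1+z²) = 2×1.49×2.6 = 7.748 m.
Hydraulic radius R = A/P = 5.328/7.748 = 0.6877 m.
From Manning's equation, V = (1/n) R^(2/3) S^(1/2) = (1/0.013) × 0.6877^(2/3) × 0.0066^(1/2) = 4.87 m/s.

V = 4.87 m/s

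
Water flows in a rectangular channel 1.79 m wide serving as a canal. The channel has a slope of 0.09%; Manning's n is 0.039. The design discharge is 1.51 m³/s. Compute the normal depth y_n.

Manning's equation rearranged: A R^(2/3) = nQ / (1·√S) = 0.039 × 1.51 / (√0.0009) = 1.963.
Try y = 1.72 m: A R^(2/3) = 2.163 — too large.
Try y = 1.29 m: A R^(2/3) = 1.509 — too small.
Try y = 1.59 m: A R^(2/3) = 1.963 — matches.

y_n = 1.59 m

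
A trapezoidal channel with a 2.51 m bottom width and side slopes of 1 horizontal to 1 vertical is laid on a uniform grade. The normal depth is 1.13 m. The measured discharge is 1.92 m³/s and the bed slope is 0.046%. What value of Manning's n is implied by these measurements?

n = 0.0369

With bottom width b = 2.51 m and side slope z = 1: A = (b + zy)y = (2.51 + 1×1.13)×1.13 = 4.113 m²; P = b + 2y√(1+z²) = 2.51 + 2×1.13×1.414 = 5.706 m.
Hydraulic radius R = A/P = 4.113/5.706 = 0.7208 m.
Rearranging Manning's equation: n = (1/Q) A R^(2/3) S^(1/2) = (1/1.92) × 4.113 × 0.7208^(2/3) × √0.00046 = 0.0369.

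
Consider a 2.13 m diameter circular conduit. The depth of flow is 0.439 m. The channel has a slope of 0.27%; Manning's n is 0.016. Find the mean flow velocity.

V = 1.34 m/s

For a circular section of diameter D = 2.13 m at depth y = 0.439 m, the central angle is θ = 2 arccos(1 − 2y/D) = 1.885 rad. Then A = (D²/8)(θ − sin θ) = 0.5296 m² and P = Dθ/2 = 2.007 m.
Hydraulic radius R = A/P = 0.5296/2.007 = 0.2638 m.
From Manning's equation, V = (1/n) R^(2/3) S^(1/2) = (1/0.016) × 0.2638^(2/3) × 0.0027^(1/2) = 1.34 m/s.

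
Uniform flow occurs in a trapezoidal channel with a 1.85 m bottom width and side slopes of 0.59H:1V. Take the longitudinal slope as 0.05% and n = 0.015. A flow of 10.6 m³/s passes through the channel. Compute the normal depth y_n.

y_n = 2.24 m

Manning's equation rearranged: A R^(2/3) = nQ / (1·√S) = 0.015 × 10.6 / (√0.0005) = 7.111.
At y = 2.68 m: A R^(2/3) = 10.03 — high.
At y = 1.94 m: A R^(2/3) = 5.472 — low.
At y = 2.24 m: A R^(2/3) = 7.14 — close enough.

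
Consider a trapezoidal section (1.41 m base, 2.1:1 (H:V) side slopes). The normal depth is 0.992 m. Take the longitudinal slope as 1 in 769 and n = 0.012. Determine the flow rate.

Q = 7.2 m³/s

With bottom width b = 1.41 m and side slope z = 2.1: A = (b + zy)y = (1.41 + 2.1×0.992)×0.992 = 3.465 m²; P = b + 2y√(1+z²) = 1.41 + 2×0.992×2.326 = 6.025 m.
Hydraulic radius R = A/P = 3.465/6.025 = 0.5752 m.
Manning's equation: Q = (1/n) A R^(2/3) S^(1/2) = (1/0.012) × 3.465 × 0.5752^(2/3) × 0.0013^(1/2) = 7.2 m³/s.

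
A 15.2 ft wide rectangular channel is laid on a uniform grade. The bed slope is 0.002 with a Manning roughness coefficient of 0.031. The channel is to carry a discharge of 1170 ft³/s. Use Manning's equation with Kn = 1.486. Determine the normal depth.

Manning's equation rearranged: A R^(2/3) = nQ / (1.486·√S) = 0.031 × 1170 / (1.486 × √0.002) = 545.8.
Try y = 8.79 ft: A R^(2/3) = 340.9 — too small.
Try y = 15.5 ft: A R^(2/3) = 698 — too large.
Try y = 12.7 ft: A R^(2/3) = 545.8 — ≈ 545.8.

y_n = 12.7 ft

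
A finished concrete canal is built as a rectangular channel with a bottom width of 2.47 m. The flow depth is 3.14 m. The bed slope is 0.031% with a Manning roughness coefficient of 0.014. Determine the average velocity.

V = 1.16 m/s

Flow area A = b·y = 2.47 × 3.14 = 7.756 m². Wetted perimeter P = b + 2y = 2.47 + 2×3.14 = 8.75 m.
Hydraulic radius R = A/P = 7.756/8.75 = 0.8864 m.
From Manning's equation, V = (1/n) R^(2/3) S^(1/2) = (1/0.014) × 0.8864^(2/3) × 0.00031^(1/2) = 1.16 m/s.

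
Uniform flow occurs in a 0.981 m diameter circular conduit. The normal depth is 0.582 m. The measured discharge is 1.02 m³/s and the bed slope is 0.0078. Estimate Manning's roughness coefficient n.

For a circular section of diameter D = 0.981 m at depth y = 0.582 m, the central angle is θ = 2 arccos(1 − 2y/D) = 3.517 rad. Then A = (D²/8)(θ − sin θ) = 0.4672 m² and P = Dθ/2 = 1.725 m.
Hydraulic radius R = A/P = 0.4672/1.725 = 0.2708 m.
Rearranging Manning's equation: n = (1/Q) A R^(2/3) S^(1/2) = (1/1.02) × 0.4672 × 0.2708^(2/3) × √0.0078 = 0.0169.

n = 0.0169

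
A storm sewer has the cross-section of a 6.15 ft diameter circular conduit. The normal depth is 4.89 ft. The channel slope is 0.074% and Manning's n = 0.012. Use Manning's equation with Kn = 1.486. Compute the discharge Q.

For a circular section of diameter D = 6.15 ft at depth y = 4.89 ft, the central angle is θ = 2 arccos(1 − 2y/D) = 4.404 rad. Then A = (D²/8)(θ − sin θ) = 25.33 ft² and P = Dθ/2 = 13.54 ft.
Hydraulic radius R = A/P = 25.33/13.54 = 1.87 ft.
Manning's equation: Q = (1.486/n) A R^(2/3) S^(1/2) = (1.486/0.012) × 25.33 × 1.87^(2/3) × 0.00074^(1/2) = 130 ft³/s.

Q = 130 ft³/s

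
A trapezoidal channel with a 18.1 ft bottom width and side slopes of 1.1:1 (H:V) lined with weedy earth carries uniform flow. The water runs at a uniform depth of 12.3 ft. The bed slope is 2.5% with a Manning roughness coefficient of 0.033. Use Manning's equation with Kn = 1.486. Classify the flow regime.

supercritical

With bottom width b = 18.1 ft and side slope z = 1.1: A = (b + zy)y = (18.1 + 1.1×12.3)×12.3 = 389 ft²; P = b + 2y√(1+z²) = 18.1 + 2×12.3×1.487 = 54.67 ft.
Hydraulic radius R = A/P = 389/54.67 = 7.116 ft.
V = (1.486/n) R^(2/3) √S = (1.486/0.033) × 7.116^(2/3) × √0.025 = 26.34 ft/s. Hydraulic depth D_h = A/T = 389/45.16 = 8.615 ft.
Froude number Fr = V/√(g·D_h) = 26.34/√(32.2×8.615) = 1.58, which is greater than 1, so the flow is supercritical.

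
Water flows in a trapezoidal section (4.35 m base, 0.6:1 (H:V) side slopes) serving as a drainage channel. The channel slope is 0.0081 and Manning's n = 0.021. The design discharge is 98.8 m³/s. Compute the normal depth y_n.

y_n = 2.83 m

Manning's equation rearranged: A R^(2/3) = nQ / (1·√S) = 0.021 × 98.8 / (√0.0081) = 23.05.
At y = 3.51 m: A R^(2/3) = 33.63 — high.
At y = 2.31 m: A R^(2/3) = 16.27 — low.
At y = 2.83 m: A R^(2/3) = 23.05 — matches.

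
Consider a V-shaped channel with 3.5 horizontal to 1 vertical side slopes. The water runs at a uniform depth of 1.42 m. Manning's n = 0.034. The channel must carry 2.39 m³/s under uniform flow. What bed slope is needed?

For a triangular section with side slope z = 3.5: A = zy² = 3.5×1.42² = 7.057 m²; P = 2y√(1+z²) = 2×1.42×3.64 = 10.34 m.
Hydraulic radius R = A/P = 7.057/10.34 = 0.6827 m.
From Manning's equation, S = [nQ / (1 A R^(2/3))]² = [0.034 × 2.39 / (1 × 7.057 × 0.6827^(2/3))]² = 0.000221.

S = 0.000221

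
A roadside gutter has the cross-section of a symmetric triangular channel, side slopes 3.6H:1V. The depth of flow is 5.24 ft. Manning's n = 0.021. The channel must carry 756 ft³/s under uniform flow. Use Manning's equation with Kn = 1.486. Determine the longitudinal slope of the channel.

For a triangular section with side slope z = 3.6: A = zy² = 3.6×5.24² = 98.85 ft²; P = 2y√(1+z²) = 2×5.24×3.736 = 39.16 ft.
Hydraulic radius R = A/P = 98.85/39.16 = 2.524 ft.
From Manning's equation, S = [nQ / (1.486 A R^(2/3))]² = [0.021 × 756 / (1.486 × 98.85 × 2.524^(2/3))]² = 0.0034.

S = 0.0034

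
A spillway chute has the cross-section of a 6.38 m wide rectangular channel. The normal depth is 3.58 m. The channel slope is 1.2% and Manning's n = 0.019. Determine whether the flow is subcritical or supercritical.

Flow area A = b·y = 6.38 × 3.58 = 22.84 m². Wetted perimeter P = b + 2y = 6.38 + 2×3.58 = 13.54 m.
Hydraulic radius R = A/P = 22.84/13.54 = 1.687 m.
V = (1/n) R^(2/3) √S = (1/0.019) × 1.687^(2/3) × √0.012 = 8.17 m/s. Hydraulic depth D_h = A/T = 22.84/6.38 = 3.58 m.
Froude number Fr = V/√(g·D_h) = 8.17/√(9.81×3.58) = 1.38, which is greater than 1, so the flow is supercritical.

supercritical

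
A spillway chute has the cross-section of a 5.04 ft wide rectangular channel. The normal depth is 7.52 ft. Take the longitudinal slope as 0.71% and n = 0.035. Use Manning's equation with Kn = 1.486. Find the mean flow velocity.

Flow area A = b·y = 5.04 × 7.52 = 37.9 ft². Wetted perimeter P = b + 2y = 5.04 + 2×7.52 = 20.08 ft.
Hydraulic radius R = A/P = 37.9/20.08 = 1.887 ft.
From Manning's equation, V = (1.486/n) R^(2/3) S^(1/2) = (1.486/0.035) × 1.887^(2/3) × 0.0071^(1/2) = 5.46 ft/s.

V = 5.46 ft/s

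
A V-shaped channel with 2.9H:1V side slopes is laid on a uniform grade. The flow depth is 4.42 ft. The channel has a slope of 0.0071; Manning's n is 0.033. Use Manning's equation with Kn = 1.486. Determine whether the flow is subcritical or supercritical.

subcritical

For a triangular section with side slope z = 2.9: A = zy² = 2.9×4.42² = 56.66 ft²; P = 2y√(1+z²) = 2×4.42×3.068 = 27.12 ft.
Hydraulic radius R = A/P = 56.66/27.12 = 2.089 ft.
V = (1.486/n) R^(2/3) √S = (1.486/0.033) × 2.089^(2/3) × √0.0071 = 6.201 ft/s. Hydraulic depth D_h = A/T = 56.66/25.64 = 2.21 ft.
Froude number Fr = V/√(g·D_h) = 6.201/√(32.2×2.21) = 0.735, which is less than 1, so the flow is subcritical.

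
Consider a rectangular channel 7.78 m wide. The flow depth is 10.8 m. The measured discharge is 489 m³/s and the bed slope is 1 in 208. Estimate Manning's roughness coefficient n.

n = 0.024

Flow area A = b·y = 7.78 × 10.8 = 84.02 m². Wetted perimeter P = b + 2y = 7.78 + 2×10.8 = 29.38 m.
Hydraulic radius R = A/P = 84.02/29.38 = 2.86 m.
Rearranging Manning's equation: n = (1/Q) A R^(2/3) S^(1/2) = (1/489) × 84.02 × 2.86^(2/3) × √0.004808 = 0.024.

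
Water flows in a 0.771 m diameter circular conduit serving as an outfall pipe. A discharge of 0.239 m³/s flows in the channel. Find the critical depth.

At critical depth, Q² T / (g A³) = 1, i.e. A³/T = Q²/g = 0.239²/9.81 = 0.005823.
Trying y = 0.239 m: A³/T = 0.002626 — low.
Trying y = 0.327 m: A³/T = 0.00879 — high.
Trying y = 0.294 m: A³/T = 0.005842 — ≈ 0.005823.

y_c = 0.294 m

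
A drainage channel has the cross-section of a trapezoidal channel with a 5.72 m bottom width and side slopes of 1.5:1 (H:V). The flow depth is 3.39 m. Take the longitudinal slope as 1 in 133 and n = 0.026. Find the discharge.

Q = 197 m³/s

With bottom width b = 5.72 m and side slope z = 1.5: A = (b + zy)y = (5.72 + 1.5×3.39)×3.39 = 36.63 m²; P = b + 2y√(1+z²) = 5.72 + 2×3.39×1.803 = 17.94 m.
Hydraulic radius R = A/P = 36.63/17.94 = 2.041 m.
Manning's equation: Q = (1/n) A R^(2/3) S^(1/2) = (1/0.026) × 36.63 × 2.041^(2/3) × 0.007519^(1/2) = 197 m³/s.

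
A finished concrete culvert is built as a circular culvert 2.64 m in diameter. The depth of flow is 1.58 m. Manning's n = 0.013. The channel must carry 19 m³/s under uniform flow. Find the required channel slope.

S = 0.00791

For a circular section of diameter D = 2.64 m at depth y = 1.58 m, the central angle is θ = 2 arccos(1 − 2y/D) = 3.538 rad. Then A = (D²/8)(θ − sin θ) = 3.419 m² and P = Dθ/2 = 4.67 m.
Hydraulic radius R = A/P = 3.419/4.67 = 0.732 m.
From Manning's equation, S = [nQ / (1 A R^(2/3))]² = [0.013 × 19 / (1 × 3.419 × 0.732^(2/3))]² = 0.00791.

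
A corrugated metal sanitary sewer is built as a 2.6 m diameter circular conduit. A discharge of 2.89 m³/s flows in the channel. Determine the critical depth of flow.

y_c = 0.747 m

At critical depth, Q² T / (g A³) = 1, i.e. A³/T = Q²/g = 2.89²/9.81 = 0.8514.
At y = 0.559 m: A³/T = 0.2756 — low.
At y = 0.747 m: A³/T = 0.8531 — matches.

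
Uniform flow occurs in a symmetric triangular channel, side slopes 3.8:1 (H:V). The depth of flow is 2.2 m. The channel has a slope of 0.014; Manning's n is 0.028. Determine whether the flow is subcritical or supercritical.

For a triangular section with side slope z = 3.8: A = zy² = 3.8×2.2² = 18.39 m²; P = 2y√(1+z²) = 2×2.2×3.929 = 17.29 m.
Hydraulic radius R = A/P = 18.39/17.29 = 1.064 m.
V = (1/n) R^(2/3) √S = (1/0.028) × 1.064^(2/3) × √0.014 = 4.404 m/s. Hydraulic depth D_h = A/T = 18.39/16.72 = 1.1 m.
Froude number Fr = V/√(g·D_h) = 4.404/√(9.81×1.1) = 1.34, which is greater than 1, so the flow is supercritical.

supercritical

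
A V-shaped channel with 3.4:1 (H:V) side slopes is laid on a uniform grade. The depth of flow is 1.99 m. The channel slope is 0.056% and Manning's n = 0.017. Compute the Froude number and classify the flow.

For a triangular section with side slope z = 3.4: A = zy² = 3.4×1.99² = 13.46 m²; P = 2y√(1+z²) = 2×1.99×3.544 = 14.11 m.
Hydraulic radius R = A/P = 13.46/14.11 = 0.9546 m.
V = (1/n) R^(2/3) √S = (1/0.017) × 0.9546^(2/3) × √0.00056 = 1.35 m/s. Hydraulic depth D_h = A/T = 13.46/13.53 = 0.995 m.
Froude number Fr = V/√(g·D_h) = 1.35/√(9.81×0.995) = 0.432, which is less than 1, so the flow is subcritical.

subcritical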